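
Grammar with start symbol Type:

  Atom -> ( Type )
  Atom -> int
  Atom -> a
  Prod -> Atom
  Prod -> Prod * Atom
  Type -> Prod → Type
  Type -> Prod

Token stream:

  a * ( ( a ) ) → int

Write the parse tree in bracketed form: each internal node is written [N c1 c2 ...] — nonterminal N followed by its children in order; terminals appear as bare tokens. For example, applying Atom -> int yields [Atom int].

Type
Prod → Type
Prod * Atom → Type
Atom * Atom → Type
a * Atom → Type
a * ( Type ) → Type
a * ( Prod ) → Type
a * ( Atom ) → Type
a * ( ( Type ) ) → Type
a * ( ( Prod ) ) → Type
a * ( ( Atom ) ) → Type
a * ( ( a ) ) → Type
a * ( ( a ) ) → Prod
a * ( ( a ) ) → Atom
a * ( ( a ) ) → int

[Type [Prod [Prod [Atom a]] * [Atom ( [Type [Prod [Atom ( [Type [Prod [Atom a]]] )]]] )]] → [Type [Prod [Atom int]]]]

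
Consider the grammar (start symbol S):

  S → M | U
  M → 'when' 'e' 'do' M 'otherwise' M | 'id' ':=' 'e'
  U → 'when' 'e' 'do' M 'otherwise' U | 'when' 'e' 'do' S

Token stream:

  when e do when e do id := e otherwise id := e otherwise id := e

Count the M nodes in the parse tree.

[S [M when e do [M when e do [M id := e] otherwise [M id := e]] otherwise [M id := e]]]

5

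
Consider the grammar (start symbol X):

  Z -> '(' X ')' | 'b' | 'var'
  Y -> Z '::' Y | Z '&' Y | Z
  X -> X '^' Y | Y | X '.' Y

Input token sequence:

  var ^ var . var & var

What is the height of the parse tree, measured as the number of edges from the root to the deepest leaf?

[X [X [X [Y [Z var]]] ^ [Y [Z var]]] . [Y [Z var] & [Y [Z var]]]]

5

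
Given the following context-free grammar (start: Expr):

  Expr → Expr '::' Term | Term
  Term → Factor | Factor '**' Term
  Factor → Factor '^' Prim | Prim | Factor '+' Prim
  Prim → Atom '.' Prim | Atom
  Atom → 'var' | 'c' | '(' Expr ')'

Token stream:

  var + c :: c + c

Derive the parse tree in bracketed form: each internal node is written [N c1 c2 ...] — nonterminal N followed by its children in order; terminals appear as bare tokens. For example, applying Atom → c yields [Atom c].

Expr
Expr :: Term
Term :: Term
Factor :: Term
Factor + Prim :: Term
Prim + Prim :: Term
Atom + Prim :: Term
var + Prim :: Term
var + Atom :: Term
var + c :: Term
var + c :: Factor
var + c :: Factor + Prim
var + c :: Prim + Prim
var + c :: Atom + Prim
var + c :: c + Prim
var + c :: c + Atom
var + c :: c + c

[Expr [Expr [Term [Factor [Factor [Prim [Atom var]]] + [Prim [Atom c]]]]] :: [Term [Factor [Factor [Prim [Atom c]]] + [Prim [Atom c]]]]]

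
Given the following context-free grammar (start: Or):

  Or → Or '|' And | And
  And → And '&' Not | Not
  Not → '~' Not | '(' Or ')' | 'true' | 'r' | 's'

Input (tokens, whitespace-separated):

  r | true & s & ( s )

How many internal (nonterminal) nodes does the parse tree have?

13

[Or [Or [And [Not r]]] | [And [And [And [Not true]] & [Not s]] & [Not ( [Or [And [Not s]]] )]]]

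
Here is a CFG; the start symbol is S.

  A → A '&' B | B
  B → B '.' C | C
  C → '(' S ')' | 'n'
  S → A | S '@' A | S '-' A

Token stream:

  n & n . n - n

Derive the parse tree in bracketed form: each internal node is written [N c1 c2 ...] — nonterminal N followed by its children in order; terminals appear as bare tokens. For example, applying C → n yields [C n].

[S [S [A [A [B [C n]]] & [B [B [C n]] . [C n]]]] - [A [B [C n]]]]

S
S - A
A - A
A & B - A
B & B - A
C & B - A
n & B - A
n & B . C - A
n & C . C - A
n & n . C - A
n & n . n - A
n & n . n - B
n & n . n - C
n & n . n - n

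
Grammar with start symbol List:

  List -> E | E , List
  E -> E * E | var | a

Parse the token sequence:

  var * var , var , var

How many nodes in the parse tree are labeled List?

[List [E [E var] * [E var]] , [List [E var] , [List [E var]]]]

3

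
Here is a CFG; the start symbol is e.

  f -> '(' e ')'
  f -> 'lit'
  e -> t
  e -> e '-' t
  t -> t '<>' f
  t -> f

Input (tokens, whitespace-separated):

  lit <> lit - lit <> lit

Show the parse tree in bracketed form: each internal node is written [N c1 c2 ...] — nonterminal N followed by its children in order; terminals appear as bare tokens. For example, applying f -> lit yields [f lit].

e
e - t
t - t
t <> f - t
f <> f - t
lit <> f - t
lit <> lit - t
lit <> lit - t <> f
lit <> lit - f <> f
lit <> lit - lit <> f
lit <> lit - lit <> lit

[e [e [t [t [f lit]] <> [f lit]]] - [t [t [f lit]] <> [f lit]]]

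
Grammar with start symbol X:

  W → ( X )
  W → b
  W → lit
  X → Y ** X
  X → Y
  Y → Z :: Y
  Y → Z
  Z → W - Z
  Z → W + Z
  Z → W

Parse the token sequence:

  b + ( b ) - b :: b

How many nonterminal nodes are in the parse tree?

[X [Y [Z [W b] + [Z [W ( [X [Y [Z [W b]]]] )] - [Z [W b]]]] :: [Y [Z [W b]]]]]

15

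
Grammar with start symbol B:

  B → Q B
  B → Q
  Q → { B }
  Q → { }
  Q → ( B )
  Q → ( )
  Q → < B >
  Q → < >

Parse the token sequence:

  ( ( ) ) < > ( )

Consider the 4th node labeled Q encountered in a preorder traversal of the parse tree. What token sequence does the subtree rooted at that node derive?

( )

[B [Q ( [B [Q ( )]] )] [B [Q < >] [B [Q ( )]]]]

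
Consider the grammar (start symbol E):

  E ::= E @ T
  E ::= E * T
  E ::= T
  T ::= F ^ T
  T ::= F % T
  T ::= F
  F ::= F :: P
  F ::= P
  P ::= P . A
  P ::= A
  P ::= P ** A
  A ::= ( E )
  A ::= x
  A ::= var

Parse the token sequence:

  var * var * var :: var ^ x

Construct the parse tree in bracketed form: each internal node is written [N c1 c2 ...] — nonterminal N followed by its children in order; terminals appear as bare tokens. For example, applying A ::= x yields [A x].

[E [E [E [T [F [P [A var]]]]] * [T [F [P [A var]]]]] * [T [F [F [P [A var]]] :: [P [A var]]] ^ [T [F [P [A x]]]]]]

E
E * T
E * T * T
T * T * T
F * T * T
P * T * T
A * T * T
var * T * T
var * F * T
var * P * T
var * A * T
var * var * T
var * var * F ^ T
var * var * F :: P ^ T
var * var * P :: P ^ T
var * var * A :: P ^ T
var * var * var :: P ^ T
var * var * var :: A ^ T
var * var * var :: var ^ T
var * var * var :: var ^ F
var * var * var :: var ^ P
var * var * var :: var ^ A
var * var * var :: var ^ x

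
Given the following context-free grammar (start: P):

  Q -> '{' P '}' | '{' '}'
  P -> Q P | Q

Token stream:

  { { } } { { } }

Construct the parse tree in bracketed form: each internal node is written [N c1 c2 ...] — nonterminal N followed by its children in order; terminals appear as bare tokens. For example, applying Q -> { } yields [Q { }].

[P [Q { [P [Q { }]] }] [P [Q { [P [Q { }]] }]]]

P
Q P
{ P } P
{ Q } P
{ { } } P
{ { } } Q
{ { } } { P }
{ { } } { Q }
{ { } } { { } }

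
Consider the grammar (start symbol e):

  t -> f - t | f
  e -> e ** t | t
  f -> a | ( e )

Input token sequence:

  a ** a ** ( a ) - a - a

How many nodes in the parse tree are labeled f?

[e [e [e [t [f a]]] ** [t [f a]]] ** [t [f ( [e [t [f a]]] )] - [t [f a] - [t [f a]]]]]

6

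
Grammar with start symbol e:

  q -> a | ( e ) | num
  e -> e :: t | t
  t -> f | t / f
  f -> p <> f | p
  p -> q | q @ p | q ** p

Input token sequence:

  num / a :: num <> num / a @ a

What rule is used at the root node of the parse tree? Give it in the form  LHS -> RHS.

e -> e :: t

[e [e [t [t [f [p [q num]]]] / [f [p [q a]]]]] :: [t [t [f [p [q num]] <> [f [p [q num]]]]] / [f [p [q a] @ [p [q a]]]]]]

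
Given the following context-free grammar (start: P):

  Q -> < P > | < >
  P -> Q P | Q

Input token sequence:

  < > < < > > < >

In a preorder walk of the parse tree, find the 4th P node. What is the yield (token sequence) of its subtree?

[P [Q < >] [P [Q < [P [Q < >]] >] [P [Q < >]]]]

< >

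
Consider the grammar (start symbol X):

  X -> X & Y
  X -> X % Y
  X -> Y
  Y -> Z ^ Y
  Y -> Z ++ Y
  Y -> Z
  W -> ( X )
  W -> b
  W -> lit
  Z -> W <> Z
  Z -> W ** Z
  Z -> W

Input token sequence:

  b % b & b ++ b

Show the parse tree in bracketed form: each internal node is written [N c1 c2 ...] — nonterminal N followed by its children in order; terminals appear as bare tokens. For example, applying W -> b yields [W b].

X
X & Y
X % Y & Y
Y % Y & Y
Z % Y & Y
W % Y & Y
b % Y & Y
b % Z & Y
b % W & Y
b % b & Y
b % b & Z ++ Y
b % b & W ++ Y
b % b & b ++ Y
b % b & b ++ Z
b % b & b ++ W
b % b & b ++ b

[X [X [X [Y [Z [W b]]]] % [Y [Z [W b]]]] & [Y [Z [W b]] ++ [Y [Z [W b]]]]]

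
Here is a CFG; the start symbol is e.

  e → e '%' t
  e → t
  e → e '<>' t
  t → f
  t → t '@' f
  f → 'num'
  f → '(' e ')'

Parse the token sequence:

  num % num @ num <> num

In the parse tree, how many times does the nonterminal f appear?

[e [e [e [t [f num]]] % [t [t [f num]] @ [f num]]] <> [t [f num]]]

4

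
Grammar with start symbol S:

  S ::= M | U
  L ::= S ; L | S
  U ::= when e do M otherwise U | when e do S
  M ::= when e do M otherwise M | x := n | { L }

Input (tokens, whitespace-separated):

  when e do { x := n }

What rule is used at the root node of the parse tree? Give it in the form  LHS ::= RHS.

S ::= U

[S [U when e do [S [M { [L [S [M x := n]]] }]]]]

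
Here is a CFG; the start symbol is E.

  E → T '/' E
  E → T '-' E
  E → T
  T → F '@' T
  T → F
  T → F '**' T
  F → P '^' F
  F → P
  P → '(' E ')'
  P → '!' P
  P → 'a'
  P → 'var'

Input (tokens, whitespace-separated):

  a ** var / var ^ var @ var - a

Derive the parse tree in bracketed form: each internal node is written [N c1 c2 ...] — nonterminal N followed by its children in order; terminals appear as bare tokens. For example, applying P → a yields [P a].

[E [T [F [P a]] ** [T [F [P var]]]] / [E [T [F [P var] ^ [F [P var]]] @ [T [F [P var]]]] - [E [T [F [P a]]]]]]

E
T / E
F ** T / E
P ** T / E
a ** T / E
a ** F / E
a ** P / E
a ** var / E
a ** var / T - E
a ** var / F @ T - E
a ** var / P ^ F @ T - E
a ** var / var ^ F @ T - E
a ** var / var ^ P @ T - E
a ** var / var ^ var @ T - E
a ** var / var ^ var @ F - E
a ** var / var ^ var @ P - E
a ** var / var ^ var @ var - E
a ** var / var ^ var @ var - T
a ** var / var ^ var @ var - F
a ** var / var ^ var @ var - P
a ** var / var ^ var @ var - a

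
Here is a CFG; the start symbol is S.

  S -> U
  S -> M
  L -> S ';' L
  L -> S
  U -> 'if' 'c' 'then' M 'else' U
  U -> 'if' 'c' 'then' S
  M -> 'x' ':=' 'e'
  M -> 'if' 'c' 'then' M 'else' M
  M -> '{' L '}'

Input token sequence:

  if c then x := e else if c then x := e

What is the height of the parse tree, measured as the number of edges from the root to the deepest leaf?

5

[S [U if c then [M x := e] else [U if c then [S [M x := e]]]]]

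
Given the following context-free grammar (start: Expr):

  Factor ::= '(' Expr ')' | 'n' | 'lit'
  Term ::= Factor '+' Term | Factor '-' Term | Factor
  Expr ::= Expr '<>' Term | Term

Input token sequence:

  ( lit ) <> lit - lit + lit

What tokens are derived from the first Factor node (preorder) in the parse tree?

[Expr [Expr [Term [Factor ( [Expr [Term [Factor lit]]] )]]] <> [Term [Factor lit] - [Term [Factor lit] + [Term [Factor lit]]]]]

( lit )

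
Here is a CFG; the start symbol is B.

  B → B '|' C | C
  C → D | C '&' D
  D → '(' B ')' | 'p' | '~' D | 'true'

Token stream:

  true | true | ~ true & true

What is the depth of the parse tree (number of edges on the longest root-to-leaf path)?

5

[B [B [B [C [D true]]] | [C [D true]]] | [C [C [D ~ [D true]]] & [D true]]]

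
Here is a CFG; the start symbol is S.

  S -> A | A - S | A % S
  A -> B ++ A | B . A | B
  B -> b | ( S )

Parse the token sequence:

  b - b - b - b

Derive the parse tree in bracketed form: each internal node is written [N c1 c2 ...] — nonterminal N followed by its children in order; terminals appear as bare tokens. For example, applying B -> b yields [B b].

S
A - S
B - S
b - S
b - A - S
b - B - S
b - b - S
b - b - A - S
b - b - B - S
b - b - b - S
b - b - b - A
b - b - b - B
b - b - b - b

[S [A [B b]] - [S [A [B b]] - [S [A [B b]] - [S [A [B b]]]]]]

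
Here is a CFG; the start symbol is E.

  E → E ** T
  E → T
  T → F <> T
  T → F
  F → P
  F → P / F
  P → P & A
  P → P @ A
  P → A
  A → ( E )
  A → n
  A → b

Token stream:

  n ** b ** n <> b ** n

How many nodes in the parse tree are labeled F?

[E [E [E [E [T [F [P [A n]]]]] ** [T [F [P [A b]]]]] ** [T [F [P [A n]]] <> [T [F [P [A b]]]]]] ** [T [F [P [A n]]]]]

5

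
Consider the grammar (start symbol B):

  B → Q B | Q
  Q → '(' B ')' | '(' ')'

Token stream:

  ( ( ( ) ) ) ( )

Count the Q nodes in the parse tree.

[B [Q ( [B [Q ( [B [Q ( )]] )]] )] [B [Q ( )]]]

4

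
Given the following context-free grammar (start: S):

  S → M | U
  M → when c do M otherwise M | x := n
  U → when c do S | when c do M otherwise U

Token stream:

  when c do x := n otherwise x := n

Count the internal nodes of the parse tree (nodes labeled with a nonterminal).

[S [M when c do [M x := n] otherwise [M x := n]]]

4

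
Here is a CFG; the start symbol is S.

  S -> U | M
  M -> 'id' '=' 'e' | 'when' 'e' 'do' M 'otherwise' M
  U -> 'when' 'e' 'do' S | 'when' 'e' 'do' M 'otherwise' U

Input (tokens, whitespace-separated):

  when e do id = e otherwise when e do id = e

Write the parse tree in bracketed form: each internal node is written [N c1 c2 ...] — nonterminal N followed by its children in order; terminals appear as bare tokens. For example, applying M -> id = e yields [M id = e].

S
U
when e do M otherwise U
when e do id = e otherwise U
when e do id = e otherwise when e do S
when e do id = e otherwise when e do M
when e do id = e otherwise when e do id = e

[S [U when e do [M id = e] otherwise [U when e do [S [M id = e]]]]]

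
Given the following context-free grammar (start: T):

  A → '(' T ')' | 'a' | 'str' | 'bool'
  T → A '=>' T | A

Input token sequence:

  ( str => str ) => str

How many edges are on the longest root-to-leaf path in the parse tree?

[T [A ( [T [A str] => [T [A str]]] )] => [T [A str]]]

5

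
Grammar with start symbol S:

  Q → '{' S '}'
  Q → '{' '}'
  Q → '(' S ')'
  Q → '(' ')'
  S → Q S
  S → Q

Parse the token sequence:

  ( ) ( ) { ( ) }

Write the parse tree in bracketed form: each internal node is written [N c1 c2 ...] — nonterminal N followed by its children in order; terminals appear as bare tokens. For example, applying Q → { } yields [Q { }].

S
Q S
( ) S
( ) Q S
( ) ( ) S
( ) ( ) Q
( ) ( ) { S }
( ) ( ) { Q }
( ) ( ) { ( ) }

[S [Q ( )] [S [Q ( )] [S [Q { [S [Q ( )]] }]]]]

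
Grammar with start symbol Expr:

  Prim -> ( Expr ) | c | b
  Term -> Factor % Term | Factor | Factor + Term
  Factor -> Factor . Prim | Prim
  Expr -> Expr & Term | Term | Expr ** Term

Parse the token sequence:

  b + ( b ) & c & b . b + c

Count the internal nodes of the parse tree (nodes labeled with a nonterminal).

[Expr [Expr [Expr [Term [Factor [Prim b]] + [Term [Factor [Prim ( [Expr [Term [Factor [Prim b]]]] )]]]]] & [Term [Factor [Prim c]]]] & [Term [Factor [Factor [Prim b]] . [Prim b]] + [Term [Factor [Prim c]]]]]

24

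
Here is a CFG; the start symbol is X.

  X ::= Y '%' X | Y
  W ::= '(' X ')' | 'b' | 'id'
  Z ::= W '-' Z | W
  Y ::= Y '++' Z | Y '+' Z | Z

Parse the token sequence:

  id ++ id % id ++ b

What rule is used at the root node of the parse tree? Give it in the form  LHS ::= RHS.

[X [Y [Y [Z [W id]]] ++ [Z [W id]]] % [X [Y [Y [Z [W id]]] ++ [Z [W b]]]]]

X ::= Y '%' X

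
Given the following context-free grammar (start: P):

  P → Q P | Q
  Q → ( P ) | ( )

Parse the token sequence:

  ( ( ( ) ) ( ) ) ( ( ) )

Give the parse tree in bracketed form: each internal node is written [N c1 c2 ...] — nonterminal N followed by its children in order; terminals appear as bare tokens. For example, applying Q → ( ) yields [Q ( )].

[P [Q ( [P [Q ( [P [Q ( )]] )] [P [Q ( )]]] )] [P [Q ( [P [Q ( )]] )]]]

P
Q P
( P ) P
( Q P ) P
( ( P ) P ) P
( ( Q ) P ) P
( ( ( ) ) P ) P
( ( ( ) ) Q ) P
( ( ( ) ) ( ) ) P
( ( ( ) ) ( ) ) Q
( ( ( ) ) ( ) ) ( P )
( ( ( ) ) ( ) ) ( Q )
( ( ( ) ) ( ) ) ( ( ) )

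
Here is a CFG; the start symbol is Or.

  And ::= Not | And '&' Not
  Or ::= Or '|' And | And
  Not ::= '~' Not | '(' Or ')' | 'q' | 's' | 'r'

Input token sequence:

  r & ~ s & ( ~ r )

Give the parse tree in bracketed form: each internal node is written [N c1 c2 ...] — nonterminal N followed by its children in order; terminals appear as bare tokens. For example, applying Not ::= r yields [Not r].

Or
And
And & Not
And & Not & Not
Not & Not & Not
r & Not & Not
r & ~ Not & Not
r & ~ s & Not
r & ~ s & ( Or )
r & ~ s & ( And )
r & ~ s & ( Not )
r & ~ s & ( ~ Not )
r & ~ s & ( ~ r )

[Or [And [And [And [Not r]] & [Not ~ [Not s]]] & [Not ( [Or [And [Not ~ [Not r]]]] )]]]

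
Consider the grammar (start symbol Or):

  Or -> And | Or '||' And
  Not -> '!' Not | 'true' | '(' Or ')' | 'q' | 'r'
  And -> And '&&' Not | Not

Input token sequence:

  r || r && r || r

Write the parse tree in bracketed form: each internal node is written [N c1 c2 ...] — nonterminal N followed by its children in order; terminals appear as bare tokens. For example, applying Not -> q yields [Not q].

[Or [Or [Or [And [Not r]]] || [And [And [Not r]] && [Not r]]] || [And [Not r]]]

Or
Or || And
Or || And || And
And || And || And
Not || And || And
r || And || And
r || And && Not || And
r || Not && Not || And
r || r && Not || And
r || r && r || And
r || r && r || Not
r || r && r || r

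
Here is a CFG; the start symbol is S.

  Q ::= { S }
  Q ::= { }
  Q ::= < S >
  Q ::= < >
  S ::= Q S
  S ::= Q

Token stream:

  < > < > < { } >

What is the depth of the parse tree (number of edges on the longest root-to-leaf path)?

6

[S [Q < >] [S [Q < >] [S [Q < [S [Q { }]] >]]]]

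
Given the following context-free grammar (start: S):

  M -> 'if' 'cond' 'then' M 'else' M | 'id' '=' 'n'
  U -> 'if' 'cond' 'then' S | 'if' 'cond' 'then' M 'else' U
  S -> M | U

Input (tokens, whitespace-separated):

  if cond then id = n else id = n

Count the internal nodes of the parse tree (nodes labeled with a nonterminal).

[S [M if cond then [M id = n] else [M id = n]]]

4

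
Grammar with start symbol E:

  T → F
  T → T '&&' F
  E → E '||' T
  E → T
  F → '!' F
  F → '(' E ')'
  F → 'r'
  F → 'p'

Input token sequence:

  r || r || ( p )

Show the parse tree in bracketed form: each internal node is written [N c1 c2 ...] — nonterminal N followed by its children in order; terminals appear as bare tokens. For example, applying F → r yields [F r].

E
E || T
E || T || T
T || T || T
F || T || T
r || T || T
r || F || T
r || r || T
r || r || F
r || r || ( E )
r || r || ( T )
r || r || ( F )
r || r || ( p )

[E [E [E [T [F r]]] || [T [F r]]] || [T [F ( [E [T [F p]]] )]]]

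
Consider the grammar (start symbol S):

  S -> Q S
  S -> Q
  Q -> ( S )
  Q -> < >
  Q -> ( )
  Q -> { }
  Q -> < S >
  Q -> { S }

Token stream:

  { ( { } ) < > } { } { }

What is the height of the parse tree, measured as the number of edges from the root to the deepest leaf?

6

[S [Q { [S [Q ( [S [Q { }]] )] [S [Q < >]]] }] [S [Q { }] [S [Q { }]]]]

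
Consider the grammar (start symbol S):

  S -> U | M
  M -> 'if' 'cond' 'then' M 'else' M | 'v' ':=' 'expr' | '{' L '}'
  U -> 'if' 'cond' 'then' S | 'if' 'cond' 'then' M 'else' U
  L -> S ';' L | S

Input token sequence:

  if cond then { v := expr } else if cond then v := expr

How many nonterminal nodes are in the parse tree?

[S [U if cond then [M { [L [S [M v := expr]]] }] else [U if cond then [S [M v := expr]]]]]

9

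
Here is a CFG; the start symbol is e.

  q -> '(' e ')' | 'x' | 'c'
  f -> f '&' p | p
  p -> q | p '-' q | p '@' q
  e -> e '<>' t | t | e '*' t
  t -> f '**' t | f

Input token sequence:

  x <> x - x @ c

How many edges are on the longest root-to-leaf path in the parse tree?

[e [e [t [f [p [q x]]]]] <> [t [f [p [p [p [q x]] - [q x]] @ [q c]]]]]

7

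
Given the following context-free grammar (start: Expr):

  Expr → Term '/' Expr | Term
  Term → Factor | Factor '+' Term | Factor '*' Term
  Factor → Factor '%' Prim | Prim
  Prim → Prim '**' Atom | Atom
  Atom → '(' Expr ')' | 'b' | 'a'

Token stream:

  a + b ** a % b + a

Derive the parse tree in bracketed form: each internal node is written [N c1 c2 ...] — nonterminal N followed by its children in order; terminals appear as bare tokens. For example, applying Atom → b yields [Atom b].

Expr
Term
Factor + Term
Prim + Term
Atom + Term
a + Term
a + Factor + Term
a + Factor % Prim + Term
a + Prim % Prim + Term
a + Prim ** Atom % Prim + Term
a + Atom ** Atom % Prim + Term
a + b ** Atom % Prim + Term
a + b ** a % Prim + Term
a + b ** a % Atom + Term
a + b ** a % b + Term
a + b ** a % b + Factor
a + b ** a % b + Prim
a + b ** a % b + Atom
a + b ** a % b + a

[Expr [Term [Factor [Prim [Atom a]]] + [Term [Factor [Factor [Prim [Prim [Atom b]] ** [Atom a]]] % [Prim [Atom b]]] + [Term [Factor [Prim [Atom a]]]]]]]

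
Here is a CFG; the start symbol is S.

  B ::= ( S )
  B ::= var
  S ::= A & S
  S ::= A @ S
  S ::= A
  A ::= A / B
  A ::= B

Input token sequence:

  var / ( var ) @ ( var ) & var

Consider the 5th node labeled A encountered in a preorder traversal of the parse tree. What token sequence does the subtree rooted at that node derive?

[S [A [A [B var]] / [B ( [S [A [B var]]] )]] @ [S [A [B ( [S [A [B var]]] )]] & [S [A [B var]]]]]

var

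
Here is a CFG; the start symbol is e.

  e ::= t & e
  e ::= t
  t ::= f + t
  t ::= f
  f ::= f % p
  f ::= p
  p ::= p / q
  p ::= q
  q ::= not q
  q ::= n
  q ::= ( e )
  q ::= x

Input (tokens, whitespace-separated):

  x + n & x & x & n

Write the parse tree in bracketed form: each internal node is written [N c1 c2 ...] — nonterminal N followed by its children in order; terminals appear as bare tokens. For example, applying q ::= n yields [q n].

[e [t [f [p [q x]]] + [t [f [p [q n]]]]] & [e [t [f [p [q x]]]] & [e [t [f [p [q x]]]] & [e [t [f [p [q n]]]]]]]]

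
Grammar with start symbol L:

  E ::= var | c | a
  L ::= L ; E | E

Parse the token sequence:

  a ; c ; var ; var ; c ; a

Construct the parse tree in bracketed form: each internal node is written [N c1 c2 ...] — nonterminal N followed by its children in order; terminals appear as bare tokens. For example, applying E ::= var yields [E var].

[L [L [L [L [L [L [E a]] ; [E c]] ; [E var]] ; [E var]] ; [E c]] ; [E a]]

L
L ; E
L ; E ; E
L ; E ; E ; E
L ; E ; E ; E ; E
L ; E ; E ; E ; E ; E
E ; E ; E ; E ; E ; E
a ; E ; E ; E ; E ; E
a ; c ; E ; E ; E ; E
a ; c ; var ; E ; E ; E
a ; c ; var ; var ; E ; E
a ; c ; var ; var ; c ; E
a ; c ; var ; var ; c ; a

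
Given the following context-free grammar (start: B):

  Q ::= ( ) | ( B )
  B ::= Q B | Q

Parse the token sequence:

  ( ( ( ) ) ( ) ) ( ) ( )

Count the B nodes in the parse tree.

6

[B [Q ( [B [Q ( [B [Q ( )]] )] [B [Q ( )]]] )] [B [Q ( )] [B [Q ( )]]]]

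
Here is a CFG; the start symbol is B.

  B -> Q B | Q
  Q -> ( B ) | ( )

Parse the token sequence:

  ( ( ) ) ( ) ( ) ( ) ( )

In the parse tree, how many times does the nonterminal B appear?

[B [Q ( [B [Q ( )]] )] [B [Q ( )] [B [Q ( )] [B [Q ( )] [B [Q ( )]]]]]]

6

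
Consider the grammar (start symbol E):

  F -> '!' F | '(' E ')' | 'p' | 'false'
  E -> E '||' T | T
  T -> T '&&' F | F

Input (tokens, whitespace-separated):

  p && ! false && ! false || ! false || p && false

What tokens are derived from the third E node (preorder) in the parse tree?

p && ! false && ! false

[E [E [E [T [T [T [F p]] && [F ! [F false]]] && [F ! [F false]]]] || [T [F ! [F false]]]] || [T [T [F p]] && [F false]]]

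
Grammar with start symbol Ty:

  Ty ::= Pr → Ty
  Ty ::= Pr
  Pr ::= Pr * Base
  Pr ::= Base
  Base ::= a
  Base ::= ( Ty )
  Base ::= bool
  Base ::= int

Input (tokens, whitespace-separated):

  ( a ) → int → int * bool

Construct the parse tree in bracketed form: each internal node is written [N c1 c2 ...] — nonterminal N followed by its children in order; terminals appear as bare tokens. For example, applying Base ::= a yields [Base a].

[Ty [Pr [Base ( [Ty [Pr [Base a]]] )]] → [Ty [Pr [Base int]] → [Ty [Pr [Pr [Base int]] * [Base bool]]]]]

Ty
Pr → Ty
Base → Ty
( Ty ) → Ty
( Pr ) → Ty
( Base ) → Ty
( a ) → Ty
( a ) → Pr → Ty
( a ) → Base → Ty
( a ) → int → Ty
( a ) → int → Pr
( a ) → int → Pr * Base
( a ) → int → Base * Base
( a ) → int → int * Base
( a ) → int → int * bool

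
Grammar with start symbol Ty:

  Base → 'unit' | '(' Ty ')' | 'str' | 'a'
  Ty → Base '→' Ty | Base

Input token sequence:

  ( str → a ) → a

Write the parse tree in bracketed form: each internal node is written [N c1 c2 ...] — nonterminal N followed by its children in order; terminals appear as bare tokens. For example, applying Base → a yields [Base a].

Ty
Base → Ty
( Ty ) → Ty
( Base → Ty ) → Ty
( str → Ty ) → Ty
( str → Base ) → Ty
( str → a ) → Ty
( str → a ) → Base
( str → a ) → a

[Ty [Base ( [Ty [Base str] → [Ty [Base a]]] )] → [Ty [Base a]]]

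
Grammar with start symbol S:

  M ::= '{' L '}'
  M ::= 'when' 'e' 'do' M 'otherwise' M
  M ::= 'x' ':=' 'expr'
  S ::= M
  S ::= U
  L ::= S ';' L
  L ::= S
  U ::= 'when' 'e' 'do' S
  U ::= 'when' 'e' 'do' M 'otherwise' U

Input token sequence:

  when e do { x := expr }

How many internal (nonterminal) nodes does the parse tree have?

7

[S [U when e do [S [M { [L [S [M x := expr]]] }]]]]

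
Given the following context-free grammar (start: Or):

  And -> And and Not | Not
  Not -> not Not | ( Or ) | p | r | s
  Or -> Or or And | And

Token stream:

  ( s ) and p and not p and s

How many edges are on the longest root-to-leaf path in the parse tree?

9

[Or [And [And [And [And [Not ( [Or [And [Not s]]] )]] and [Not p]] and [Not not [Not p]]] and [Not s]]]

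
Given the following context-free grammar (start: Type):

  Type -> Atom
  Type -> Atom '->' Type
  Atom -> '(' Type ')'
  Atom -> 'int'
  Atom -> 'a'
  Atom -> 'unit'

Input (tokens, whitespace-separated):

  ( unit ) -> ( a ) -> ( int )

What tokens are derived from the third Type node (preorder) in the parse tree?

[Type [Atom ( [Type [Atom unit]] )] -> [Type [Atom ( [Type [Atom a]] )] -> [Type [Atom ( [Type [Atom int]] )]]]]

( a ) -> ( int )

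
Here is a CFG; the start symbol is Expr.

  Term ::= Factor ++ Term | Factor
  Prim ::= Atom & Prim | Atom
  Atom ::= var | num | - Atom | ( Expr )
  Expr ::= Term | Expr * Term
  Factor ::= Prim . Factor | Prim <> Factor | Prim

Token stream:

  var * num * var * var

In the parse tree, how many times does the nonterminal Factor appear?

[Expr [Expr [Expr [Expr [Term [Factor [Prim [Atom var]]]]] * [Term [Factor [Prim [Atom num]]]]] * [Term [Factor [Prim [Atom var]]]]] * [Term [Factor [Prim [Atom var]]]]]

4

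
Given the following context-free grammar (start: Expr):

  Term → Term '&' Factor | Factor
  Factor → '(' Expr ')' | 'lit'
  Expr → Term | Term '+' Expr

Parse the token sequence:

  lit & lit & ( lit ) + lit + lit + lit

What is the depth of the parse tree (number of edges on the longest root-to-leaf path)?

6

[Expr [Term [Term [Term [Factor lit]] & [Factor lit]] & [Factor ( [Expr [Term [Factor lit]]] )]] + [Expr [Term [Factor lit]] + [Expr [Term [Factor lit]] + [Expr [Term [Factor lit]]]]]]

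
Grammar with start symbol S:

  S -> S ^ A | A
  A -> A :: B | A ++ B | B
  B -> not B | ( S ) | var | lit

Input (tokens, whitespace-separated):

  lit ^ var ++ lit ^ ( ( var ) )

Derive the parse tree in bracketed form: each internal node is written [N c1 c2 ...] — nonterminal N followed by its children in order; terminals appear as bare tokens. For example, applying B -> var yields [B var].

[S [S [S [A [B lit]]] ^ [A [A [B var]] ++ [B lit]]] ^ [A [B ( [S [A [B ( [S [A [B var]]] )]]] )]]]

S
S ^ A
S ^ A ^ A
A ^ A ^ A
B ^ A ^ A
lit ^ A ^ A
lit ^ A ++ B ^ A
lit ^ B ++ B ^ A
lit ^ var ++ B ^ A
lit ^ var ++ lit ^ A
lit ^ var ++ lit ^ B
lit ^ var ++ lit ^ ( S )
lit ^ var ++ lit ^ ( A )
lit ^ var ++ lit ^ ( B )
lit ^ var ++ lit ^ ( ( S ) )
lit ^ var ++ lit ^ ( ( A ) )
lit ^ var ++ lit ^ ( ( B ) )
lit ^ var ++ lit ^ ( ( var ) )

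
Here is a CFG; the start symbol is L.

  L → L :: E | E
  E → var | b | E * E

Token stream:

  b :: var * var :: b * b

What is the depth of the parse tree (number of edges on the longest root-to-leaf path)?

[L [L [L [E b]] :: [E [E var] * [E var]]] :: [E [E b] * [E b]]]

4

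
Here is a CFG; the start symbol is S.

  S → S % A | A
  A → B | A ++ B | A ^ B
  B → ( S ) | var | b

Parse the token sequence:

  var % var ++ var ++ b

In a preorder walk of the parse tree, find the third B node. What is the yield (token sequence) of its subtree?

[S [S [A [B var]]] % [A [A [A [B var]] ++ [B var]] ++ [B b]]]

var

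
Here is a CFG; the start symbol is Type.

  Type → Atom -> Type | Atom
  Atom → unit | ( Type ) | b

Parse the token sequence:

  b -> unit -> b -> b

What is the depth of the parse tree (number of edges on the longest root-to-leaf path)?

[Type [Atom b] -> [Type [Atom unit] -> [Type [Atom b] -> [Type [Atom b]]]]]

5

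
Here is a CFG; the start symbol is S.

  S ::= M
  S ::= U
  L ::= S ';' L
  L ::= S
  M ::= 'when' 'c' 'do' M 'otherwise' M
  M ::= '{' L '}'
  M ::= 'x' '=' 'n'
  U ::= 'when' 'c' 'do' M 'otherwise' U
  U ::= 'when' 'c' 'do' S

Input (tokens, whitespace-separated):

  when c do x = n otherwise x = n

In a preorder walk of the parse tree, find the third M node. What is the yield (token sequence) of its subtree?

x = n

[S [M when c do [M x = n] otherwise [M x = n]]]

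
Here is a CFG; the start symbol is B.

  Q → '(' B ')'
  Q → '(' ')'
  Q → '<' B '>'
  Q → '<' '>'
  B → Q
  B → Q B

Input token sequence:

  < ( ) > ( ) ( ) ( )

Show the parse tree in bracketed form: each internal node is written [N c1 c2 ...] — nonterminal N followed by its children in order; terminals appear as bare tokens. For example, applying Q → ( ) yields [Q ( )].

B
Q B
< B > B
< Q > B
< ( ) > B
< ( ) > Q B
< ( ) > ( ) B
< ( ) > ( ) Q B
< ( ) > ( ) ( ) B
< ( ) > ( ) ( ) Q
< ( ) > ( ) ( ) ( )

[B [Q < [B [Q ( )]] >] [B [Q ( )] [B [Q ( )] [B [Q ( )]]]]]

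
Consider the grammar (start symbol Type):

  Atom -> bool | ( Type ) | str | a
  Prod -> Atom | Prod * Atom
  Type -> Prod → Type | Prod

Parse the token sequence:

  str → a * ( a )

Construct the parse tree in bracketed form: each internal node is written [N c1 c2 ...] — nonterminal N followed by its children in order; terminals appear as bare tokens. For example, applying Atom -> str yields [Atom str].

[Type [Prod [Atom str]] → [Type [Prod [Prod [Atom a]] * [Atom ( [Type [Prod [Atom a]]] )]]]]

Type
Prod → Type
Atom → Type
str → Type
str → Prod
str → Prod * Atom
str → Atom * Atom
str → a * Atom
str → a * ( Type )
str → a * ( Prod )
str → a * ( Atom )
str → a * ( a )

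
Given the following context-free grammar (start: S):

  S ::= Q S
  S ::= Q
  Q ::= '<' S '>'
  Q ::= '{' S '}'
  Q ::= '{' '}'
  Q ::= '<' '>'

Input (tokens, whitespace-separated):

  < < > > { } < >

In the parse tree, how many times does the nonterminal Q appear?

4

[S [Q < [S [Q < >]] >] [S [Q { }] [S [Q < >]]]]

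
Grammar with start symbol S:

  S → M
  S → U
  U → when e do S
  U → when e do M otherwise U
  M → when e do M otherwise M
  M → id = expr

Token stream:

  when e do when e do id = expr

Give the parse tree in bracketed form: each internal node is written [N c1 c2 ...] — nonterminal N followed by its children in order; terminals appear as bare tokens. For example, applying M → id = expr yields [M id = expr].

[S [U when e do [S [U when e do [S [M id = expr]]]]]]

S
U
when e do S
when e do U
when e do when e do S
when e do when e do M
when e do when e do id = expr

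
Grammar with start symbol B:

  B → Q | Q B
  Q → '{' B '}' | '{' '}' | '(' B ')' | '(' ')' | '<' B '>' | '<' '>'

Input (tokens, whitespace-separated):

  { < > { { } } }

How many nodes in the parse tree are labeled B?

4

[B [Q { [B [Q < >] [B [Q { [B [Q { }]] }]]] }]]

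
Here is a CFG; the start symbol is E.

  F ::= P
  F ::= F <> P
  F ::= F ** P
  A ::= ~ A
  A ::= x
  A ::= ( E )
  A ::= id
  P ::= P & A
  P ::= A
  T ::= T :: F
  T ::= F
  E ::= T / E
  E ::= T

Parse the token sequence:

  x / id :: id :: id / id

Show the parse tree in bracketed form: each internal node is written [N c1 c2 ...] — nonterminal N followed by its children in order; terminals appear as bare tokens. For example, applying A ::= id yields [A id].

E
T / E
F / E
P / E
A / E
x / E
x / T / E
x / T :: F / E
x / T :: F :: F / E
x / F :: F :: F / E
x / P :: F :: F / E
x / A :: F :: F / E
x / id :: F :: F / E
x / id :: P :: F / E
x / id :: A :: F / E
x / id :: id :: F / E
x / id :: id :: P / E
x / id :: id :: A / E
x / id :: id :: id / E
x / id :: id :: id / T
x / id :: id :: id / F
x / id :: id :: id / P
x / id :: id :: id / A
x / id :: id :: id / id

[E [T [F [P [A x]]]] / [E [T [T [T [F [P [A id]]]] :: [F [P [A id]]]] :: [F [P [A id]]]] / [E [T [F [P [A id]]]]]]]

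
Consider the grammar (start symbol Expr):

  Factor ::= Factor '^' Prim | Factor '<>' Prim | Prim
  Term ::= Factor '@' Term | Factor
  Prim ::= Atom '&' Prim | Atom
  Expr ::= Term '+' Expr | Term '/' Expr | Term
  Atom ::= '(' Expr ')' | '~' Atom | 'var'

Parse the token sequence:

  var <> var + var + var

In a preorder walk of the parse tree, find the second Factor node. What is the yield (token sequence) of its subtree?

var

[Expr [Term [Factor [Factor [Prim [Atom var]]] <> [Prim [Atom var]]]] + [Expr [Term [Factor [Prim [Atom var]]]] + [Expr [Term [Factor [Prim [Atom var]]]]]]]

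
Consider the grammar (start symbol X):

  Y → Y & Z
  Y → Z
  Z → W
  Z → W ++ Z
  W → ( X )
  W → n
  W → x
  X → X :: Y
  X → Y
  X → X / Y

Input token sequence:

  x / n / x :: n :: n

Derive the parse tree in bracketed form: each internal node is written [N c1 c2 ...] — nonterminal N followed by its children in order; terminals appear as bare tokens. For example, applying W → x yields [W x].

[X [X [X [X [X [Y [Z [W x]]]] / [Y [Z [W n]]]] / [Y [Z [W x]]]] :: [Y [Z [W n]]]] :: [Y [Z [W n]]]]

X
X :: Y
X :: Y :: Y
X / Y :: Y :: Y
X / Y / Y :: Y :: Y
Y / Y / Y :: Y :: Y
Z / Y / Y :: Y :: Y
W / Y / Y :: Y :: Y
x / Y / Y :: Y :: Y
x / Z / Y :: Y :: Y
x / W / Y :: Y :: Y
x / n / Y :: Y :: Y
x / n / Z :: Y :: Y
x / n / W :: Y :: Y
x / n / x :: Y :: Y
x / n / x :: Z :: Y
x / n / x :: W :: Y
x / n / x :: n :: Y
x / n / x :: n :: Z
x / n / x :: n :: W
x / n / x :: n :: n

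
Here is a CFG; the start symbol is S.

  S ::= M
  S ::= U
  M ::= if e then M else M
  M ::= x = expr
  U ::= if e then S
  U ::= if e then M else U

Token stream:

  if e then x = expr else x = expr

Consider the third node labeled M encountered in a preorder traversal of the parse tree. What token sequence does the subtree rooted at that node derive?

x = expr

[S [M if e then [M x = expr] else [M x = expr]]]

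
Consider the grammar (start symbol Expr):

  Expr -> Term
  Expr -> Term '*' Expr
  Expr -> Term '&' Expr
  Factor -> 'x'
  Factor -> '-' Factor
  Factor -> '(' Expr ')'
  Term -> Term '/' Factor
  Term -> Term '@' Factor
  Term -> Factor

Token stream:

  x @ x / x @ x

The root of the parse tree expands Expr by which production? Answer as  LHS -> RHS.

Expr -> Term

[Expr [Term [Term [Term [Term [Factor x]] @ [Factor x]] / [Factor x]] @ [Factor x]]]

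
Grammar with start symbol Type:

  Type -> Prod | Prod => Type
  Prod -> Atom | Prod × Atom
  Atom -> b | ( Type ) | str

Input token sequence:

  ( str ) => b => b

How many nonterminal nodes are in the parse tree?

[Type [Prod [Atom ( [Type [Prod [Atom str]]] )]] => [Type [Prod [Atom b]] => [Type [Prod [Atom b]]]]]

12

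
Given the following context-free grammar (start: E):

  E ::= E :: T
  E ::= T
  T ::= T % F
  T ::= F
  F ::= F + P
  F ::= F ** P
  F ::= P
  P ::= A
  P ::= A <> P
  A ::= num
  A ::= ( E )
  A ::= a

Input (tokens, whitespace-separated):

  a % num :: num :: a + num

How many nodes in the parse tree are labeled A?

5

[E [E [E [T [T [F [P [A a]]]] % [F [P [A num]]]]] :: [T [F [P [A num]]]]] :: [T [F [F [P [A a]]] + [P [A num]]]]]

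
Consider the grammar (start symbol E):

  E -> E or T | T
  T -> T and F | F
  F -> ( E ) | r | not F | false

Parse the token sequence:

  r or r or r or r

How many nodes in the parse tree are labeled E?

4

[E [E [E [E [T [F r]]] or [T [F r]]] or [T [F r]]] or [T [F r]]]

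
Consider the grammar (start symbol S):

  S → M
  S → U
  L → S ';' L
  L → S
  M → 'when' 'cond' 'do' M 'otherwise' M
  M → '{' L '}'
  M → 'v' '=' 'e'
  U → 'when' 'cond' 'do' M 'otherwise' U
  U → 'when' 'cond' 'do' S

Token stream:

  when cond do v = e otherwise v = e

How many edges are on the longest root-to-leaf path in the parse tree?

3

[S [M when cond do [M v = e] otherwise [M v = e]]]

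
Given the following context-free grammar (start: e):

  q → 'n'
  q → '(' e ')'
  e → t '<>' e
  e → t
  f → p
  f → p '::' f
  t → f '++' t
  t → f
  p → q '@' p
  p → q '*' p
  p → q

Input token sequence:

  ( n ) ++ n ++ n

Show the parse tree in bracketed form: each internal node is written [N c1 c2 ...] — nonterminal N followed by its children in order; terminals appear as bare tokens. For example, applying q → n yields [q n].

[e [t [f [p [q ( [e [t [f [p [q n]]]]] )]]] ++ [t [f [p [q n]]] ++ [t [f [p [q n]]]]]]]

e
t
f ++ t
p ++ t
q ++ t
( e ) ++ t
( t ) ++ t
( f ) ++ t
( p ) ++ t
( q ) ++ t
( n ) ++ t
( n ) ++ f ++ t
( n ) ++ p ++ t
( n ) ++ q ++ t
( n ) ++ n ++ t
( n ) ++ n ++ f
( n ) ++ n ++ p
( n ) ++ n ++ q
( n ) ++ n ++ n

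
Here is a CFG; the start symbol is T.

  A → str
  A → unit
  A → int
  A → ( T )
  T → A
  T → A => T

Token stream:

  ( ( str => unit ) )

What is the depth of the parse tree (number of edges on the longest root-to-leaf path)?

7

[T [A ( [T [A ( [T [A str] => [T [A unit]]] )]] )]]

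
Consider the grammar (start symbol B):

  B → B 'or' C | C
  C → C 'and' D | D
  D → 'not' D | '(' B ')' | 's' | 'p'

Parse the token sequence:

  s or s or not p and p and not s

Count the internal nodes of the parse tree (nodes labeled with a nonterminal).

15

[B [B [B [C [D s]]] or [C [D s]]] or [C [C [C [D not [D p]]] and [D p]] and [D not [D s]]]]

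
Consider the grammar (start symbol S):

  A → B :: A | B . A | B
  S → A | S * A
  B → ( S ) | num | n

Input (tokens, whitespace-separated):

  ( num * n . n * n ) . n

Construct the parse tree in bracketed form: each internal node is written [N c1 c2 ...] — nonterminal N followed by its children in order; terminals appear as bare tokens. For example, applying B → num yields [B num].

S
A
B . A
( S ) . A
( S * A ) . A
( S * A * A ) . A
( A * A * A ) . A
( B * A * A ) . A
( num * A * A ) . A
( num * B . A * A ) . A
( num * n . A * A ) . A
( num * n . B * A ) . A
( num * n . n * A ) . A
( num * n . n * B ) . A
( num * n . n * n ) . A
( num * n . n * n ) . B
( num * n . n * n ) . n

[S [A [B ( [S [S [S [A [B num]]] * [A [B n] . [A [B n]]]] * [A [B n]]] )] . [A [B n]]]]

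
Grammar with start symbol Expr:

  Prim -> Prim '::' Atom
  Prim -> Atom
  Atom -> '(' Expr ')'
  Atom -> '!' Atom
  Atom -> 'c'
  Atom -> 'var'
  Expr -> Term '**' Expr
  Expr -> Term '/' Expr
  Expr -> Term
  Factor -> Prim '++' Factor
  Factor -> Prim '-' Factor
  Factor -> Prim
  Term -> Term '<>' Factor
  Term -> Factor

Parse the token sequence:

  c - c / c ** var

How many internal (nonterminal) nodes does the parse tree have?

18

[Expr [Term [Factor [Prim [Atom c]] - [Factor [Prim [Atom c]]]]] / [Expr [Term [Factor [Prim [Atom c]]]] ** [Expr [Term [Factor [Prim [Atom var]]]]]]]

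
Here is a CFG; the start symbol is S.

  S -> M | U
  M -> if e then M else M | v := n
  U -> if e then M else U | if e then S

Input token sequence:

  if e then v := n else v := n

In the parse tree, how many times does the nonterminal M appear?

[S [M if e then [M v := n] else [M v := n]]]

3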